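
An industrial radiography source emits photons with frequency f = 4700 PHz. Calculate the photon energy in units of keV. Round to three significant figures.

19.4 keV

Use h = 6.62607015e-34 J·s, 1 eV = 1.602176634e-19 J.
First convert: f = 4700 PHz = 4.7e18 Hz.
Apply E = hf: E = 3.114e-15 J.
Converting to keV: E = 19.44 keV ≈ 19.4 keV.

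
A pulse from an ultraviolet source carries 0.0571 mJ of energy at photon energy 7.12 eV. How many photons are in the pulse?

Per-photon energy: E = 1.141·10^-18 J (from energy = 7.12 eV).
N = E_total / E_photon = 5.71·10^-5 J / 1.141·10^-18 J = 5.01·10^13.

5.01·10^13 photons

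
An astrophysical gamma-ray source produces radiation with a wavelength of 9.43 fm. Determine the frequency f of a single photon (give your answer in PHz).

(c = 2.99792458 × 10^8 m/s.)
First convert: λ = 9.43 fm = 9.43 × 10^-15 m.
For a photon f = c/λ, so f = 3.179 × 10^22 Hz.
Converting to PHz: f = 3.179 × 10^7 PHz ≈ 3.18 × 10^7 PHz.

3.18 × 10^7 PHz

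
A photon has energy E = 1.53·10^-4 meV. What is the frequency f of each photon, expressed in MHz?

37.0 MHz

Convert to SI: E = 1.53·10^-4 meV = 2.4513·10^-26 J.
Apply f = E/h: f = 3.700·10^7 Hz.
Converting to MHz: f = 37.00 MHz ≈ 37.0 MHz.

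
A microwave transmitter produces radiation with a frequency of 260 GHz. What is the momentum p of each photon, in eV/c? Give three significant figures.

Take h = 6.62607015e-34 J·s, c = 2.99792458e8 m/s, 1 eV = 1.602176634e-19 J.
First convert: f = 260 GHz = 2.6e11 Hz.
Apply p = hf/c: p = 5.747e-31 kg·m/s.
Converting to eV/c: p = 0.001075 eV/c ≈ 1.08e-3 eV/c.

1.08e-3 eV/c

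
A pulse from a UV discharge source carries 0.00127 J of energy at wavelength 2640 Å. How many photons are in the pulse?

1.69 × 10^15 photons

Per-photon energy: E = 7.524 × 10^-19 J (from wavelength = 2640 Å).
N = E_total / E_photon = 0.00127 J / 7.524 × 10^-19 J = 1.69 × 10^15.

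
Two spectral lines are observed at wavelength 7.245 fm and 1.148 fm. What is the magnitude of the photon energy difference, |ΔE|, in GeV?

0.909 GeV

Using E = hc/λ: E₁ = 2.7418 × 10^-11 J, E₂ = 1.7304 × 10^-10 J.
|ΔE| = |2.7418 × 10^-11 − 1.7304 × 10^-10| = 1.46 × 10^-10 J = 0.909 GeV.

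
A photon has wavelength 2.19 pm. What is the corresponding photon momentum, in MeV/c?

0.566 MeV/c

In SI units: λ = 2.19 pm = 2.19e-12 m.
Apply p = h/λ: p = 3.026e-22 kg·m/s.
Converting to MeV/c: p = 0.5661 MeV/c ≈ 0.566 MeV/c.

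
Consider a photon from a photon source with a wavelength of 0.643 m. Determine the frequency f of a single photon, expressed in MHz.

For a photon f = c/λ, so f = 4.662 × 10^8 Hz.
Converting to MHz: f = 466.2 MHz ≈ 466 MHz.

466 MHz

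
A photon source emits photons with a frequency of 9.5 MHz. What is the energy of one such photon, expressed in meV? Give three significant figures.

Use h = 6.62607015e-34 J·s, 1 eV = 1.602176634e-19 J.
Convert to SI: f = 9.5 MHz = 9.5e6 Hz.
For a photon E = hf, so E = 6.295e-27 J.
Converting to meV: E = 3.929e-5 meV ≈ 3.93e-5 meV.

3.93e-5 meV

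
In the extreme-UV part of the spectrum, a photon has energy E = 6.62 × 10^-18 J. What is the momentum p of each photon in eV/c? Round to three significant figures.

Use c = 2.99792458 × 10^8 m/s, 1 eV = 1.602176634 × 10^-19 J.
Apply p = E/c: p = 2.208 × 10^-26 kg·m/s.
Converting to eV/c: p = 41.32 eV/c ≈ 41.3 eV/c.

41.3 eV/c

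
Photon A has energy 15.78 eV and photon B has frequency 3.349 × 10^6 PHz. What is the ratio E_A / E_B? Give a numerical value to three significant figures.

E_A = 2.528 × 10^-18 J (from energy = 15.78 eV, via E given directly).
E_B = 2.219 × 10^-12 J (from frequency = 3.349 × 10^6 PHz, via E = hf).
Ratio = 2.528 × 10^-18 / 2.219 × 10^-12 = 1.14 × 10^-6.

1.14 × 10^-6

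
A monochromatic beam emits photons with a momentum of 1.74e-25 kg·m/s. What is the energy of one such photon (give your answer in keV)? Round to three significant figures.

Use c = 2.99792458e8 m/s, 1 eV = 1.602176634e-19 J.
For a photon E = pc, so E = 5.216e-17 J.
Converting to keV: E = 0.3256 keV ≈ 0.326 keV.

0.326 keV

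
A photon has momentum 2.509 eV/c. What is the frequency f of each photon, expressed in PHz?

0.607 PHz

Convert to SI: p = 2.509 eV/c = 1.3409e-27 kg·m/s.
The photon relation is f = pc/h, giving f = 6.067e14 Hz.
Converting to PHz: f = 0.6067 PHz ≈ 0.607 PHz.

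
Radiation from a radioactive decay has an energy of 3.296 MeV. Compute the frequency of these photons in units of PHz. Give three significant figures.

Use h = 6.62607015 × 10^-34 J·s, 1 eV = 1.602176634 × 10^-19 J.
In SI units: E = 3.296 MeV = 5.2808 × 10^-13 J.
The photon relation is f = E/h, giving f = 7.970 × 10^20 Hz.
Converting to PHz: f = 797000 PHz ≈ 7.97 × 10^5 PHz.

7.97 × 10^5 PHz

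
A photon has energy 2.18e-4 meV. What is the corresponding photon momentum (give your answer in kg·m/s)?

1.17e-34 kg·m/s

First convert: E = 2.18e-4 meV = 3.4927e-26 J.
The photon relation is p = E/c, giving p = 1.165e-34 kg·m/s.
So p ≈ 1.17e-34 kg·m/s.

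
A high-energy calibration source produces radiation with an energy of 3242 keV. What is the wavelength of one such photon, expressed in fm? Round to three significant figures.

(h = 6.62607015e-34 J·s, c = 2.99792458e8 m/s, 1 eV = 1.602176634e-19 J.)
Convert to SI: E = 3242 keV = 5.1943e-13 J.
Since λ = hc/E for a photon, λ = 3.824e-13 m.
Converting to fm: λ = 382.4 fm ≈ 382 fm.

382 fm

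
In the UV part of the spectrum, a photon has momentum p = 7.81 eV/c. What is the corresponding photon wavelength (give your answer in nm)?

In SI units: p = 7.81 eV/c = 4.1739 × 10^-27 kg·m/s.
Since λ = h/p for a photon, λ = 1.588 × 10^-7 m.
Converting to nm: λ = 158.8 nm ≈ 159 nm.

159 nm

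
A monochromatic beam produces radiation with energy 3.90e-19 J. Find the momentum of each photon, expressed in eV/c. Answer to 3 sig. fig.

For a photon p = E/c, so p = 1.301e-27 kg·m/s.
Converting to eV/c: p = 2.434 eV/c ≈ 2.43 eV/c.

2.43 eV/c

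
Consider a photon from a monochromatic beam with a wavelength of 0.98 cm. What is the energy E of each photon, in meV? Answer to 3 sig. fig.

0.127 meV

Convert to SI: λ = 0.98 cm = 0.0098 m.
Apply E = hc/λ: E = 2.027e-23 J.
Converting to meV: E = 0.1265 meV ≈ 0.127 meV.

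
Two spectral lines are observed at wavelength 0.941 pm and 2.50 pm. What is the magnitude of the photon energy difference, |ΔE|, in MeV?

0.822 MeV

Using E = hc/λ: E₁ = 2.111e-13 J, E₂ = 7.946e-14 J.
|ΔE| = |2.111e-13 − 7.946e-14| = 1.32e-13 J = 0.822 MeV.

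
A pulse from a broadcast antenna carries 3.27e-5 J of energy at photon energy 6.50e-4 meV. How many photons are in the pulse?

Per-photon energy: E = 1.041e-25 J (from energy = 6.50e-4 meV).
N = E_total / E_photon = 3.27e-5 J / 1.041e-25 J = 3.14e20.

3.14e20 photons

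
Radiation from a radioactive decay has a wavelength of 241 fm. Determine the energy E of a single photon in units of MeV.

Use h = 6.62607015 × 10^-34 J·s, c = 2.99792458 × 10^8 m/s, 1 eV = 1.602176634 × 10^-19 J.
In SI units: λ = 241 fm = 2.41 × 10^-13 m.
Apply E = hc/λ: E = 8.243 × 10^-13 J.
Converting to MeV: E = 5.145 MeV ≈ 5.14 MeV.

5.14 MeV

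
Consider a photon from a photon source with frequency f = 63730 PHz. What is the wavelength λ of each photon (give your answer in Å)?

Convert to SI: f = 63730 PHz = 6.373e19 Hz.
For a photon λ = c/f, so λ = 4.704e-12 m.
Converting to Å: λ = 0.04704 Å ≈ 0.0470 Å.

0.0470 Å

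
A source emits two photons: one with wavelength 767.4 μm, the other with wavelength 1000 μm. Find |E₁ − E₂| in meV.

Using E = hc/λ: E₁ = 2.5885e-22 J, E₂ = 1.9864e-22 J.
|ΔE| = |2.5885e-22 − 1.9864e-22| = 6.02e-23 J = 0.376 meV.

0.376 meV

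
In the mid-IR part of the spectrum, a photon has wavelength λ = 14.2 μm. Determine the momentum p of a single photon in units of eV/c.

0.0873 eV/c

Convert to SI: λ = 14.2 μm = 1.42 × 10^-5 m.
For a photon p = h/λ, so p = 4.666 × 10^-29 kg·m/s.
Converting to eV/c: p = 0.08731 eV/c ≈ 0.0873 eV/c.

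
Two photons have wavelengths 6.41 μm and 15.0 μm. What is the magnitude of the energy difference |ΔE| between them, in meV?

111 meV

Using E = hc/λ: E₁ = 3.099e-20 J, E₂ = 1.324e-20 J.
|ΔE| = |3.099e-20 − 1.324e-20| = 1.77e-20 J = 111 meV.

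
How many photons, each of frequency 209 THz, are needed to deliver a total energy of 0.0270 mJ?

1.95e14 photons

Per-photon energy: E = 1.385e-19 J (from frequency = 209 THz).
N = E_total / E_photon = 2.70e-5 J / 1.385e-19 J = 1.95e14.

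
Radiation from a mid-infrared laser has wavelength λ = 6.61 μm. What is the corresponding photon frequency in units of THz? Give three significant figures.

45.4 THz

Convert to SI: λ = 6.61 μm = 6.61 × 10^-6 m.
Apply f = c/λ: f = 4.535 × 10^13 Hz.
Converting to THz: f = 45.35 THz ≈ 45.4 THz.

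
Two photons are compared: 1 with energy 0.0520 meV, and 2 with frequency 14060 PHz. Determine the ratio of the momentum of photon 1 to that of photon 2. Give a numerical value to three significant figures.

p_1 = 2.779·10^-32 kg·m/s (from energy = 0.0520 meV, via p = E/c).
p_2 = 3.108·10^-23 kg·m/s (from frequency = 14060 PHz, via p = hf/c).
Ratio = 2.779·10^-32 / 3.108·10^-23 = 8.94·10^-10.

8.94·10^-10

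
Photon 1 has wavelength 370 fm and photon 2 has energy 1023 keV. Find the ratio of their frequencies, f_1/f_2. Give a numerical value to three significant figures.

3.28

f_1 = 8.102e20 Hz (from wavelength = 370 fm, via f = c/λ).
f_2 = 2.474e20 Hz (from energy = 1023 keV, via f = E/h).
Ratio = 8.102e20 / 2.474e20 = 3.28.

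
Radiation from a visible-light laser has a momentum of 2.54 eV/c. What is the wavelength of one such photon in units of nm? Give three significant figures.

488 nm

Use h = 6.62607015 × 10^-34 J·s, c = 2.99792458 × 10^8 m/s, 1 eV = 1.602176634 × 10^-19 J.
First convert: p = 2.54 eV/c = 1.3574 × 10^-27 kg·m/s.
Since λ = h/p for a photon, λ = 4.881 × 10^-7 m.
Converting to nm: λ = 488.1 nm ≈ 488 nm.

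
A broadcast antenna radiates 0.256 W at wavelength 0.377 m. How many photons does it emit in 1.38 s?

Total energy: E_total = P·t = 0.256 × 1.38 = 0.3533 J.
Per-photon energy: E = 5.269e-25 J.
N = E_total / E_photon = 6.70e23.

6.70e23 photons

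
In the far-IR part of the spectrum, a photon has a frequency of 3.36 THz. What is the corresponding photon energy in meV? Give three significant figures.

13.9 meV

Take h = 6.62607015 × 10^-34 J·s, 1 eV = 1.602176634 × 10^-19 J.
Convert to SI: f = 3.36 THz = 3.36 × 10^12 Hz.
Apply E = hf: E = 2.226 × 10^-21 J.
Converting to meV: E = 13.90 meV ≈ 13.9 meV.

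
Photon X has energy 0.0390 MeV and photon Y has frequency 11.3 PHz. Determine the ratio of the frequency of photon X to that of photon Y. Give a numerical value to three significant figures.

835

f_X = 9.430e18 Hz (from energy = 0.0390 MeV, via f = E/h).
f_Y = 1.130e16 Hz (from frequency = 11.3 PHz, via f given directly).
Ratio = 9.430e18 / 1.130e16 = 835.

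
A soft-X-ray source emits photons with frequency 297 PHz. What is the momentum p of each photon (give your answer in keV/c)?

Convert to SI: f = 297 PHz = 2.97e17 Hz.
For a photon p = hf/c, so p = 6.564e-25 kg·m/s.
Converting to keV/c: p = 1.228 keV/c ≈ 1.23 keV/c.

1.23 keV/c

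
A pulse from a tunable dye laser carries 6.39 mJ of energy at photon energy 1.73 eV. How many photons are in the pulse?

Per-photon energy: E = 2.772 × 10^-19 J (from energy = 1.73 eV).
N = E_total / E_photon = 0.00639 J / 2.772 × 10^-19 J = 2.31 × 10^16.

2.31 × 10^16 photons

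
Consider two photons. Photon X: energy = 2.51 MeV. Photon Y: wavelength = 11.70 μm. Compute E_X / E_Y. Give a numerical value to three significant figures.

2.37 × 10^7

E_X = 4.021 × 10^-13 J (from energy = 2.51 MeV, via E given directly).
E_Y = 1.698 × 10^-20 J (from wavelength = 11.70 μm, via E = hc/λ).
Ratio = 4.021 × 10^-13 / 1.698 × 10^-20 = 2.37 × 10^7.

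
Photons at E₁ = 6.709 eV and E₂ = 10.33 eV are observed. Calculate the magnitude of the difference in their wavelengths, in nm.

Using λ = hc/E: λ₁ = 1.8480e-7 m, λ₂ = 1.2002e-7 m.
|Δλ| = |1.8480e-7 − 1.2002e-7| = 6.48e-8 m = 64.8 nm.

64.8 nm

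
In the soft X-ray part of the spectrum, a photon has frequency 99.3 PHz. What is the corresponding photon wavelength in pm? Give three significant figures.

3020 pm

Convert to SI: f = 99.3 PHz = 9.93e16 Hz.
For a photon λ = c/f, so λ = 3.019e-9 m.
Converting to pm: λ = 3019 pm ≈ 3020 pm.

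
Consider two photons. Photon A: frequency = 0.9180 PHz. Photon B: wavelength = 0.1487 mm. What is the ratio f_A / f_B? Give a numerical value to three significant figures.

455

f_A = 9.180 × 10^14 Hz (from frequency = 0.9180 PHz, via f given directly).
f_B = 2.016 × 10^12 Hz (from wavelength = 0.1487 mm, via f = c/λ).
Ratio = 9.180 × 10^14 / 2.016 × 10^12 = 455.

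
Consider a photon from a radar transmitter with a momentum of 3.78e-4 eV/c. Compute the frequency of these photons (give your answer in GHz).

First convert: p = 3.78e-4 eV/c = 2.0201e-31 kg·m/s.
Since f = pc/h for a photon, f = 9.140e10 Hz.
Converting to GHz: f = 91.40 GHz ≈ 91.4 GHz.

91.4 GHz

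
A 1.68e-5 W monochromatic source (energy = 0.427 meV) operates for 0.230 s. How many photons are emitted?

5.65e16 photons

Total energy: E_total = P·t = 1.68e-5 × 0.230 = 3.864e-6 J.
Per-photon energy: E = 6.841e-23 J.
N = E_total / E_photon = 5.65e16.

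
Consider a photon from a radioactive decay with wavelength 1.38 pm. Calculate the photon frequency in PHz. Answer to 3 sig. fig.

First convert: λ = 1.38 pm = 1.38 × 10^-12 m.
Since f = c/λ for a photon, f = 2.172 × 10^20 Hz.
Converting to PHz: f = 217200 PHz ≈ 2.17 × 10^5 PHz.

2.17 × 10^5 PHz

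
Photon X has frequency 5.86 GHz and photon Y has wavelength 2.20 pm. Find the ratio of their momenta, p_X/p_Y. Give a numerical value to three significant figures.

p_X = 1.295e-32 kg·m/s (from frequency = 5.86 GHz, via p = hf/c).
p_Y = 3.012e-22 kg·m/s (from wavelength = 2.20 pm, via p = h/λ).
Ratio = 1.295e-32 / 3.012e-22 = 4.30e-11.

4.30e-11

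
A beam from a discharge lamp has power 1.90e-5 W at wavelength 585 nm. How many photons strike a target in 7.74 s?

Total energy: E_total = P·t = 1.90e-5 × 7.74 = 1.471e-4 J.
Per-photon energy: E = 3.396e-19 J.
N = E_total / E_photon = 4.33e14.

4.33e14 photons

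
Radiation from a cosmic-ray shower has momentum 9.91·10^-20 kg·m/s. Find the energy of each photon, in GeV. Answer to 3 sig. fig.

0.185 GeV

Apply E = pc: E = 2.971·10^-11 J.
Converting to GeV: E = 0.1854 GeV ≈ 0.185 GeV.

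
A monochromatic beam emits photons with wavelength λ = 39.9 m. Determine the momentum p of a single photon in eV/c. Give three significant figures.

(h = 6.62607015·10^-34 J·s, c = 2.99792458·10^8 m/s, 1 eV = 1.602176634·10^-19 J.)
Since p = h/λ for a photon, p = 1.661·10^-35 kg·m/s.
Converting to eV/c: p = 3.107·10^-8 eV/c ≈ 3.11·10^-8 eV/c.

3.11·10^-8 eV/c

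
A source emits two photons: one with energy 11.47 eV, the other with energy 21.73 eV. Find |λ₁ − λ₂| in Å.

Using λ = hc/E: λ₁ = 1.0809e-7 m, λ₂ = 5.7057e-8 m.
|Δλ| = |1.0809e-7 − 5.7057e-8| = 5.10e-8 m = 510 Å.

510 Å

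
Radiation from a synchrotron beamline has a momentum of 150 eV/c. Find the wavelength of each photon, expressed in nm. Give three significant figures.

8.27 nm

Convert to SI: p = 150 eV/c = 8.0164e-26 kg·m/s.
Apply λ = h/p: λ = 8.266e-9 m.
Converting to nm: λ = 8.266 nm ≈ 8.27 nm.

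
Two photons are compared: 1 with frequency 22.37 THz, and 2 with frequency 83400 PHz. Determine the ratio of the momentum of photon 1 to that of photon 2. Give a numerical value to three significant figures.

2.68·10^-7

p_1 = 4.944·10^-29 kg·m/s (from frequency = 22.37 THz, via p = hf/c).
p_2 = 1.843·10^-22 kg·m/s (from frequency = 83400 PHz, via p = hf/c).
Ratio = 4.944·10^-29 / 1.843·10^-22 = 2.68·10^-7.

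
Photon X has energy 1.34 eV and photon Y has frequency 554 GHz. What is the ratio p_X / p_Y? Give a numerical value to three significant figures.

585

p_X = 7.161 × 10^-28 kg·m/s (from energy = 1.34 eV, via p = E/c).
p_Y = 1.224 × 10^-30 kg·m/s (from frequency = 554 GHz, via p = hf/c).
Ratio = 7.161 × 10^-28 / 1.224 × 10^-30 = 585.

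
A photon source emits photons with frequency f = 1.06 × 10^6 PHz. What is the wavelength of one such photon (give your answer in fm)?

283 fm

In SI units: f = 1.06 × 10^6 PHz = 1.06 × 10^21 Hz.
Since λ = c/f for a photon, λ = 2.828 × 10^-13 m.
Converting to fm: λ = 282.8 fm ≈ 283 fm.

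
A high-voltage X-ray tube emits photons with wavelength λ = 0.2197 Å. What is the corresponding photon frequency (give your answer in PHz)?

1.36e4 PHz

In SI units: λ = 0.2197 Å = 2.197e-11 m.
Apply f = c/λ: f = 1.365e19 Hz.
Converting to PHz: f = 13650 PHz ≈ 1.36e4 PHz.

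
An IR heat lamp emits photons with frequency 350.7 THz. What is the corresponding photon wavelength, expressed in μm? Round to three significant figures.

Use c = 2.99792458e8 m/s.
Convert to SI: f = 350.7 THz = 3.507e14 Hz.
For a photon λ = c/f, so λ = 8.548e-7 m.
Converting to μm: λ = 0.8548 μm ≈ 0.855 μm.

0.855 μm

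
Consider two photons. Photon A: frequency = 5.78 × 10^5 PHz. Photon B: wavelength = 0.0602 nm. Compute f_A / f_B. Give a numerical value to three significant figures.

116

f_A = 5.780 × 10^20 Hz (from frequency = 5.78 × 10^5 PHz, via f given directly).
f_B = 4.980 × 10^18 Hz (from wavelength = 0.0602 nm, via f = c/λ).
Ratio = 5.780 × 10^20 / 4.980 × 10^18 = 116.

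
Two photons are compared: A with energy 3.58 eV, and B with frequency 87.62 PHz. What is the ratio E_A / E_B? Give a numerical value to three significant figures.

9.88e-3

E_A = 5.736e-19 J (from energy = 3.58 eV, via E given directly).
E_B = 5.806e-17 J (from frequency = 87.62 PHz, via E = hf).
Ratio = 5.736e-19 / 5.806e-17 = 9.88e-3.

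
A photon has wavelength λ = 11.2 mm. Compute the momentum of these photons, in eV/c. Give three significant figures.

1.11e-4 eV/c

Take h = 6.62607015e-34 J·s, c = 2.99792458e8 m/s, 1 eV = 1.602176634e-19 J.
In SI units: λ = 11.2 mm = 0.0112 m.
Apply p = h/λ: p = 5.916e-32 kg·m/s.
Converting to eV/c: p = 1.107e-4 eV/c ≈ 1.11e-4 eV/c.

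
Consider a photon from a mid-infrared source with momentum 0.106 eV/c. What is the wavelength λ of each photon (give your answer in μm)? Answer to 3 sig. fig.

11.7 μm

In SI units: p = 0.106 eV/c = 5.6649e-29 kg·m/s.
Apply λ = h/p: λ = 1.170e-5 m.
Converting to μm: λ = 11.70 μm ≈ 11.7 μm.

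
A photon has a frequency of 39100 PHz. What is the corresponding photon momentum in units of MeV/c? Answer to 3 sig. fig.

0.162 MeV/c

(h = 6.62607015e-34 J·s, c = 2.99792458e8 m/s, 1 eV = 1.602176634e-19 J.)
In SI units: f = 39100 PHz = 3.91e19 Hz.
The photon relation is p = hf/c, giving p = 8.642e-23 kg·m/s.
Converting to MeV/c: p = 0.1617 MeV/c ≈ 0.162 MeV/c.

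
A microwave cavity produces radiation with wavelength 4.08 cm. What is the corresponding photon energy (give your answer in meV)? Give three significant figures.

0.0304 meV

First convert: λ = 4.08 cm = 0.0408 m.
Since E = hc/λ for a photon, E = 4.869·10^-24 J.
Converting to meV: E = 0.03039 meV ≈ 0.0304 meV.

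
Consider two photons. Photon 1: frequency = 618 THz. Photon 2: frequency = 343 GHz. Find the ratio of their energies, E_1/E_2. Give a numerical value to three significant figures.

E_1 = 4.095·10^-19 J (from frequency = 618 THz, via E = hf).
E_2 = 2.273·10^-22 J (from frequency = 343 GHz, via E = hf).
Ratio = 4.095·10^-19 / 2.273·10^-22 = 1800.

1800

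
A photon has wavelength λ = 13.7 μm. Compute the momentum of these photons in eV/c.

0.0905 eV/c

In SI units: λ = 13.7 μm = 1.37e-5 m.
Apply p = h/λ: p = 4.837e-29 kg·m/s.
Converting to eV/c: p = 0.09050 eV/c ≈ 0.0905 eV/c.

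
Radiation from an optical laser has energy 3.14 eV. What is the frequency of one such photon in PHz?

Use h = 6.62607015e-34 J·s, 1 eV = 1.602176634e-19 J.
Convert to SI: E = 3.14 eV = 5.0308e-19 J.
Since f = E/h for a photon, f = 7.592e14 Hz.
Converting to PHz: f = 0.7592 PHz ≈ 0.759 PHz.

0.759 PHz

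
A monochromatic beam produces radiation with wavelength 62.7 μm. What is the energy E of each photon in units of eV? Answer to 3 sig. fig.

Use h = 6.62607015 × 10^-34 J·s, c = 2.99792458 × 10^8 m/s, 1 eV = 1.602176634 × 10^-19 J.
In SI units: λ = 62.7 μm = 6.27 × 10^-5 m.
Since E = hc/λ for a photon, E = 3.168 × 10^-21 J.
Converting to eV: E = 0.01977 eV ≈ 0.0198 eV.

0.0198 eV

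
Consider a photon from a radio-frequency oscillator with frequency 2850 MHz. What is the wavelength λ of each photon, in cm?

10.5 cm

In SI units: f = 2850 MHz = 2.85e9 Hz.
Since λ = c/f for a photon, λ = 0.1052 m.
Converting to cm: λ = 10.52 cm ≈ 10.5 cm.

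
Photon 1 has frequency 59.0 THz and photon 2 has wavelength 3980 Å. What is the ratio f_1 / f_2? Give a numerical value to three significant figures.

0.0783

f_1 = 5.900 × 10^13 Hz (from frequency = 59.0 THz, via f given directly).
f_2 = 7.532 × 10^14 Hz (from wavelength = 3980 Å, via f = c/λ).
Ratio = 5.900 × 10^13 / 7.532 × 10^14 = 0.0783.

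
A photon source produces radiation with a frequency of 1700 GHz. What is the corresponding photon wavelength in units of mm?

First convert: f = 1700 GHz = 1.70 × 10^12 Hz.
Since λ = c/f for a photon, λ = 1.763 × 10^-4 m.
Converting to mm: λ = 0.1763 mm ≈ 0.176 mm.

0.176 mm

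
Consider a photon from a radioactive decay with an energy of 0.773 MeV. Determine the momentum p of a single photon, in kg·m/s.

4.13·10^-22 kg·m/s

In SI units: E = 0.773 MeV = 1.2385·10^-13 J.
Apply p = E/c: p = 4.131·10^-22 kg·m/s.
So p ≈ 4.13·10^-22 kg·m/s.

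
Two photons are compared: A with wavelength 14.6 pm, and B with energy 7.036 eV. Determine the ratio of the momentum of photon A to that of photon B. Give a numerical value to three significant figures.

p_A = 4.538 × 10^-23 kg·m/s (from wavelength = 14.6 pm, via p = h/λ).
p_B = 3.760 × 10^-27 kg·m/s (from energy = 7.036 eV, via p = E/c).
Ratio = 4.538 × 10^-23 / 3.760 × 10^-27 = 1.21 × 10^4.

1.21 × 10^4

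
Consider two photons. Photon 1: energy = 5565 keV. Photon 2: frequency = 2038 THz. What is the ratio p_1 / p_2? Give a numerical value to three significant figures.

p_1 = 2.974 × 10^-21 kg·m/s (from energy = 5565 keV, via p = E/c).
p_2 = 4.504 × 10^-27 kg·m/s (from frequency = 2038 THz, via p = hf/c).
Ratio = 2.974 × 10^-21 / 4.504 × 10^-27 = 6.60 × 10^5.

6.60 × 10^5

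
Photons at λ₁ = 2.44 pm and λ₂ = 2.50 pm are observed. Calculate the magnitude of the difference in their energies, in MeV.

Using E = hc/λ: E₁ = 8.141 × 10^-14 J, E₂ = 7.946 × 10^-14 J.
|ΔE| = |8.141 × 10^-14 − 7.946 × 10^-14| = 1.95 × 10^-15 J = 0.0122 MeV.

0.0122 MeV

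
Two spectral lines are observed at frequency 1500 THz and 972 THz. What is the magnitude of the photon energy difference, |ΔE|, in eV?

2.18 eV

Using E = hf: E₁ = 9.939e-19 J, E₂ = 6.441e-19 J.
|ΔE| = |9.939e-19 − 6.441e-19| = 3.50e-19 J = 2.18 eV.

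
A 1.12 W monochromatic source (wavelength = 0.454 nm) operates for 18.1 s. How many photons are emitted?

Total energy: E_total = P·t = 1.12 × 18.1 = 20.27 J.
Per-photon energy: E = 4.375e-16 J.
N = E_total / E_photon = 4.63e16.

4.63e16 photons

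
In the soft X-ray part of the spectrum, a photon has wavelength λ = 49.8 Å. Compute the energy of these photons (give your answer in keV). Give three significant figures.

0.249 keV

In SI units: λ = 49.8 Å = 4.98e-9 m.
The photon relation is E = hc/λ, giving E = 3.989e-17 J.
Converting to keV: E = 0.2490 keV ≈ 0.249 keV.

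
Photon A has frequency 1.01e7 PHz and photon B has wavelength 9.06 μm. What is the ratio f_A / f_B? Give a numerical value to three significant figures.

f_A = 1.010e22 Hz (from frequency = 1.01e7 PHz, via f given directly).
f_B = 3.309e13 Hz (from wavelength = 9.06 μm, via f = c/λ).
Ratio = 1.010e22 / 3.309e13 = 3.05e8.

3.05e8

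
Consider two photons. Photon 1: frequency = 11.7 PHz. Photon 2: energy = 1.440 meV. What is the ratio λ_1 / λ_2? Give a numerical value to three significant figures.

λ_1 = 2.562e-8 m (from frequency = 11.7 PHz, via λ = c/f).
λ_2 = 8.610e-4 m (from energy = 1.440 meV, via λ = hc/E).
Ratio = 2.562e-8 / 8.610e-4 = 2.98e-5.

2.98e-5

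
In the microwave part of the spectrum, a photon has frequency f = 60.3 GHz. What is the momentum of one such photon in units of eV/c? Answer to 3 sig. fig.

Take h = 6.62607015 × 10^-34 J·s, c = 2.99792458 × 10^8 m/s, 1 eV = 1.602176634 × 10^-19 J.
First convert: f = 60.3 GHz = 6.03 × 10^10 Hz.
The photon relation is p = hf/c, giving p = 1.333 × 10^-31 kg·m/s.
Converting to eV/c: p = 2.494 × 10^-4 eV/c ≈ 2.49 × 10^-4 eV/c.

2.49 × 10^-4 eV/c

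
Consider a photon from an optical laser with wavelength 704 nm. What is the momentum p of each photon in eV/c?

1.76 eV/c

In SI units: λ = 704 nm = 7.04e-7 m.
For a photon p = h/λ, so p = 9.412e-28 kg·m/s.
Converting to eV/c: p = 1.761 eV/c ≈ 1.76 eV/c.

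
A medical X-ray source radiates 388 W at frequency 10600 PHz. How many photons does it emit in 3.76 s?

2.08e17 photons

Total energy: E_total = P·t = 388 × 3.76 = 1459 J.
Per-photon energy: E = 7.024e-15 J.
N = E_total / E_photon = 2.08e17.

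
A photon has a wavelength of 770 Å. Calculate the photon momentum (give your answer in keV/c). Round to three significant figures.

First convert: λ = 770 Å = 7.7 × 10^-8 m.
Since p = h/λ for a photon, p = 8.605 × 10^-27 kg·m/s.
Converting to keV/c: p = 0.01610 keV/c ≈ 0.0161 keV/c.

0.0161 keV/c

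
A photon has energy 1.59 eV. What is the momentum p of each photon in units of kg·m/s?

(c = 2.99792458 × 10^8 m/s, 1 eV = 1.602176634 × 10^-19 J.)
First convert: E = 1.59 eV = 2.5475 × 10^-19 J.
For a photon p = E/c, so p = 8.497 × 10^-28 kg·m/s.
So p ≈ 8.50 × 10^-28 kg·m/s.

8.50 × 10^-28 kg·m/s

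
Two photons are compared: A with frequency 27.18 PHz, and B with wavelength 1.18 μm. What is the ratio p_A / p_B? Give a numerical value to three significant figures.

p_A = 6.007 × 10^-26 kg·m/s (from frequency = 27.18 PHz, via p = hf/c).
p_B = 5.615 × 10^-28 kg·m/s (from wavelength = 1.18 μm, via p = h/λ).
Ratio = 6.007 × 10^-26 / 5.615 × 10^-28 = 107.

107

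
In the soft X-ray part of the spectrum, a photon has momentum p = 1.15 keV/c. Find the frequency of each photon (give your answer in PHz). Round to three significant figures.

278 PHz

Use h = 6.62607015e-34 J·s, c = 2.99792458e8 m/s, 1 eV = 1.602176634e-19 J.
Convert to SI: p = 1.15 keV/c = 6.1459e-25 kg·m/s.
Apply f = pc/h: f = 2.781e17 Hz.
Converting to PHz: f = 278.1 PHz ≈ 278 PHz.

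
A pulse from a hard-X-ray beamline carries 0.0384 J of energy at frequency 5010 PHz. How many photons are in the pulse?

1.16e13 photons

Per-photon energy: E = 3.320e-15 J (from frequency = 5010 PHz).
N = E_total / E_photon = 0.0384 J / 3.320e-15 J = 1.16e13.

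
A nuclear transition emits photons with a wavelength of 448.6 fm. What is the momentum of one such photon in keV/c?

2760 keV/c

Convert to SI: λ = 448.6 fm = 4.486 × 10^-13 m.
For a photon p = h/λ, so p = 1.477 × 10^-21 kg·m/s.
Converting to keV/c: p = 2764 keV/c ≈ 2760 keV/c.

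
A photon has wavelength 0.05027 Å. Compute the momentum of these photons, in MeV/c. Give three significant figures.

0.247 MeV/c

In SI units: λ = 0.05027 Å = 5.027e-12 m.
For a photon p = h/λ, so p = 1.318e-22 kg·m/s.
Converting to MeV/c: p = 0.2466 MeV/c ≈ 0.247 MeV/c.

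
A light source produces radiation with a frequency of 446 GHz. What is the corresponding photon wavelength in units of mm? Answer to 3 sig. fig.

0.672 mm

Take c = 2.99792458e8 m/s.
In SI units: f = 446 GHz = 4.46e11 Hz.
Since λ = c/f for a photon, λ = 6.722e-4 m.
Converting to mm: λ = 0.6722 mm ≈ 0.672 mm.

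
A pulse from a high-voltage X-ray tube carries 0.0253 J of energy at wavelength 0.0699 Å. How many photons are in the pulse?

Per-photon energy: E = 2.842e-14 J (from wavelength = 0.0699 Å).
N = E_total / E_photon = 0.0253 J / 2.842e-14 J = 8.90e11.

8.90e11 photons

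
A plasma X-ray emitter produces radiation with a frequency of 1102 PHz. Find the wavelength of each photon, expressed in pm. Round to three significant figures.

272 pm

Use c = 2.99792458e8 m/s.
Convert to SI: f = 1102 PHz = 1.102e18 Hz.
Since λ = c/f for a photon, λ = 2.720e-10 m.
Converting to pm: λ = 272.0 pm ≈ 272 pm.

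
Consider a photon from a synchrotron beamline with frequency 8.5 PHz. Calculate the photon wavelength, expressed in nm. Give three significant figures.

Take c = 2.99792458 × 10^8 m/s.
Convert to SI: f = 8.5 PHz = 8.5 × 10^15 Hz.
For a photon λ = c/f, so λ = 3.527 × 10^-8 m.
Converting to nm: λ = 35.27 nm ≈ 35.3 nm.

35.3 nm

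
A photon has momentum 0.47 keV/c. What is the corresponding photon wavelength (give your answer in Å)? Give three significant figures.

26.4 Å

Use h = 6.62607015e-34 J·s, c = 2.99792458e8 m/s, 1 eV = 1.602176634e-19 J.
In SI units: p = 0.47 keV/c = 2.5118e-25 kg·m/s.
Apply λ = h/p: λ = 2.638e-9 m.
Converting to Å: λ = 26.38 Å ≈ 26.4 Å.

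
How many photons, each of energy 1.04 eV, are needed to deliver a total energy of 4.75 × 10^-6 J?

2.85 × 10^13 photons

Per-photon energy: E = 1.666 × 10^-19 J (from energy = 1.04 eV).
N = E_total / E_photon = 4.75 × 10^-6 J / 1.666 × 10^-19 J = 2.85 × 10^13.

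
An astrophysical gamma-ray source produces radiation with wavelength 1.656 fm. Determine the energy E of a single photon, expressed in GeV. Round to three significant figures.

0.749 GeV

First convert: λ = 1.656 fm = 1.656 × 10^-15 m.
Since E = hc/λ for a photon, E = 1.200 × 10^-10 J.
Converting to GeV: E = 0.7487 GeV ≈ 0.749 GeV.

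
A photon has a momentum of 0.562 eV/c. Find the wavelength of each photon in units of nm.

2210 nm

In SI units: p = 0.562 eV/c = 3.0035·10^-28 kg·m/s.
For a photon λ = h/p, so λ = 2.206·10^-6 m.
Converting to nm: λ = 2206 nm ≈ 2210 nm.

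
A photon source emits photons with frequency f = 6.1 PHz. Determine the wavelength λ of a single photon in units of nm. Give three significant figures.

Convert to SI: f = 6.1 PHz = 6.1 × 10^15 Hz.
Apply λ = c/f: λ = 4.915 × 10^-8 m.
Converting to nm: λ = 49.15 nm ≈ 49.1 nm.

49.1 nm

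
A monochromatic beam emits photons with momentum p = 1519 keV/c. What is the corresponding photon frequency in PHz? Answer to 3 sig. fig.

First convert: p = 1519 keV/c = 8.1180e-22 kg·m/s.
The photon relation is f = pc/h, giving f = 3.673e20 Hz.
Converting to PHz: f = 367300 PHz ≈ 3.67e5 PHz.

3.67e5 PHz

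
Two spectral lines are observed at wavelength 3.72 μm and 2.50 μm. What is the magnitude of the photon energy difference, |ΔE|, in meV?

Using E = hc/λ: E₁ = 5.340 × 10^-20 J, E₂ = 7.946 × 10^-20 J.
|ΔE| = |5.340 × 10^-20 − 7.946 × 10^-20| = 2.61 × 10^-20 J = 163 meV.

163 meV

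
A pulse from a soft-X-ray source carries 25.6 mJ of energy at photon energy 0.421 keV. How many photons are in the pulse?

Per-photon energy: E = 6.745 × 10^-17 J (from energy = 0.421 keV).
N = E_total / E_photon = 0.0256 J / 6.745 × 10^-17 J = 3.80 × 10^14.

3.80 × 10^14 photons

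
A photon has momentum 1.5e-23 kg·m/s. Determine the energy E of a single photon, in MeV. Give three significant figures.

0.0281 MeV

Take c = 2.99792458e8 m/s, 1 eV = 1.602176634e-19 J.
For a photon E = pc, so E = 4.497e-15 J.
Converting to MeV: E = 0.02807 MeV ≈ 0.0281 MeV.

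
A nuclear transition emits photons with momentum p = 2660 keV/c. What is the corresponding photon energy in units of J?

4.26e-13 J

Convert to SI: p = 2660 keV/c = 1.4216e-21 kg·m/s.
Since E = pc for a photon, E = 4.262e-13 J.
So E ≈ 4.26e-13 J.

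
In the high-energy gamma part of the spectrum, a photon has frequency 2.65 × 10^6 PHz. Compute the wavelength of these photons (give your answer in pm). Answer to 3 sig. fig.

Convert to SI: f = 2.65 × 10^6 PHz = 2.65 × 10^21 Hz.
For a photon λ = c/f, so λ = 1.131 × 10^-13 m.
Converting to pm: λ = 0.1131 pm ≈ 0.113 pm.

0.113 pm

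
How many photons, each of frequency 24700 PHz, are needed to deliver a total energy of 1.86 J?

1.14·10^14 photons

Per-photon energy: E = 1.637·10^-14 J (from frequency = 24700 PHz).
N = E_total / E_photon = 1.86 J / 1.637·10^-14 J = 1.14·10^14.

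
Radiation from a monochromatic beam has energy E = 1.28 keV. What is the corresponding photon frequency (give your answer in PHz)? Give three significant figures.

310 PHz

First convert: E = 1.28 keV = 2.0508 × 10^-16 J.
Since f = E/h for a photon, f = 3.095 × 10^17 Hz.
Converting to PHz: f = 309.5 PHz ≈ 310 PHz.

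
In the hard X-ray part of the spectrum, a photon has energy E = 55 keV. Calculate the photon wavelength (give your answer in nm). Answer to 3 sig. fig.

Convert to SI: E = 55 keV = 8.8120 × 10^-15 J.
Apply λ = hc/E: λ = 2.254 × 10^-11 m.
Converting to nm: λ = 0.02254 nm ≈ 0.0225 nm.

0.0225 nm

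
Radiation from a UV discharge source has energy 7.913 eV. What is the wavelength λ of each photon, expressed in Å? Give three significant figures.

Take h = 6.62607015e-34 J·s, c = 2.99792458e8 m/s, 1 eV = 1.602176634e-19 J.
Convert to SI: E = 7.913 eV = 1.2678e-18 J.
Since λ = hc/E for a photon, λ = 1.567e-7 m.
Converting to Å: λ = 1567 Å ≈ 1570 Å.

1570 Å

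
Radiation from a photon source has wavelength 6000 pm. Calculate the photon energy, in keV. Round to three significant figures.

0.207 keV

Convert to SI: λ = 6000 pm = 6.0e-9 m.
For a photon E = hc/λ, so E = 3.311e-17 J.
Converting to keV: E = 0.2066 keV ≈ 0.207 keV.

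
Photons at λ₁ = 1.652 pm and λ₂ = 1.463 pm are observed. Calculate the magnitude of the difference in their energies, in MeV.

Using E = hc/λ: E₁ = 1.2024e-13 J, E₂ = 1.3578e-13 J.
|ΔE| = |1.2024e-13 − 1.3578e-13| = 1.55e-14 J = 0.0970 MeV.

0.0970 MeV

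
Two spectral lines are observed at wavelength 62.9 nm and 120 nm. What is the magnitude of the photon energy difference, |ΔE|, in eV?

9.38 eV

Using E = hc/λ: E₁ = 3.158 × 10^-18 J, E₂ = 1.655 × 10^-18 J.
|ΔE| = |3.158 × 10^-18 − 1.655 × 10^-18| = 1.50 × 10^-18 J = 9.38 eV.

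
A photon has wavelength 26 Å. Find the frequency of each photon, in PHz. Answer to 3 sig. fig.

115 PHz

(c = 2.99792458e8 m/s.)
In SI units: λ = 26 Å = 2.6e-9 m.
Apply f = c/λ: f = 1.153e17 Hz.
Converting to PHz: f = 115.3 PHz ≈ 115 PHz.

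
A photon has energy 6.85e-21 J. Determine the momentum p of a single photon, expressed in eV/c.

0.0428 eV/c

Since p = E/c for a photon, p = 2.285e-29 kg·m/s.
Converting to eV/c: p = 0.04275 eV/c ≈ 0.0428 eV/c.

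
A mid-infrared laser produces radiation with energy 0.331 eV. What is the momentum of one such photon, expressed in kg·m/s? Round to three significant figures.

(c = 2.99792458e8 m/s, 1 eV = 1.602176634e-19 J.)
Convert to SI: E = 0.331 eV = 5.3032e-20 J.
Since p = E/c for a photon, p = 1.769e-28 kg·m/s.
So p ≈ 1.77e-28 kg·m/s.

1.77e-28 kg·m/s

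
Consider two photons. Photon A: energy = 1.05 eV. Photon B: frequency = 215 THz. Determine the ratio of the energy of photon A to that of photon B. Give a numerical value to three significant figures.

E_A = 1.682·10^-19 J (from energy = 1.05 eV, via E given directly).
E_B = 1.425·10^-19 J (from frequency = 215 THz, via E = hf).
Ratio = 1.682·10^-19 / 1.425·10^-19 = 1.18.

1.18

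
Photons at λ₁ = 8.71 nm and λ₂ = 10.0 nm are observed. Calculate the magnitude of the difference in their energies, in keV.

0.0184 keV

Using E = hc/λ: E₁ = 2.281 × 10^-17 J, E₂ = 1.986 × 10^-17 J.
|ΔE| = |2.281 × 10^-17 − 1.986 × 10^-17| = 2.94 × 10^-18 J = 0.0184 keV.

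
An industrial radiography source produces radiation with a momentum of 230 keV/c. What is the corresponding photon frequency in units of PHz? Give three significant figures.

(h = 6.62607015e-34 J·s, c = 2.99792458e8 m/s, 1 eV = 1.602176634e-19 J.)
Convert to SI: p = 230 keV/c = 1.2292e-22 kg·m/s.
For a photon f = pc/h, so f = 5.561e19 Hz.
Converting to PHz: f = 55610 PHz ≈ 5.56e4 PHz.

5.56e4 PHz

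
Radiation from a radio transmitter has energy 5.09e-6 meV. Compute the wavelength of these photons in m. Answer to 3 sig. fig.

244 m

Take h = 6.62607015e-34 J·s, c = 2.99792458e8 m/s, 1 eV = 1.602176634e-19 J.
First convert: E = 5.09e-6 meV = 8.1551e-28 J.
Since λ = hc/E for a photon, λ = 243.6 m.
So λ ≈ 244 m.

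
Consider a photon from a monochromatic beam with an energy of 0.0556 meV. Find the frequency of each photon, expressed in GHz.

Take h = 6.62607015 × 10^-34 J·s, 1 eV = 1.602176634 × 10^-19 J.
Convert to SI: E = 0.0556 meV = 8.9081 × 10^-24 J.
For a photon f = E/h, so f = 1.344 × 10^10 Hz.
Converting to GHz: f = 13.44 GHz ≈ 13.4 GHz.

13.4 GHz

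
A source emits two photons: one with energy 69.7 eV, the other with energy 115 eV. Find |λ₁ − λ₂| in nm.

Using λ = hc/E: λ₁ = 1.779 × 10^-8 m, λ₂ = 1.078 × 10^-8 m.
|Δλ| = |1.779 × 10^-8 − 1.078 × 10^-8| = 7.01 × 10^-9 m = 7.01 nm.

7.01 nm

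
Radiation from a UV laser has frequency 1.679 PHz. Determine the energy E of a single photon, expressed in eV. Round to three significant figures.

6.94 eV

Convert to SI: f = 1.679 PHz = 1.679 × 10^15 Hz.
The photon relation is E = hf, giving E = 1.113 × 10^-18 J.
Converting to eV: E = 6.944 eV ≈ 6.94 eV.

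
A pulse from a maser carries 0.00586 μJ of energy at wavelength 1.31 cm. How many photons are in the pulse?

Per-photon energy: E = 1.516e-23 J (from wavelength = 1.31 cm).
N = E_total / E_photon = 5.86e-9 J / 1.516e-23 J = 3.86e14.

3.86e14 photons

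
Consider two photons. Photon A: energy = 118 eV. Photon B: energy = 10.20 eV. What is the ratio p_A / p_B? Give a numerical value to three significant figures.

p_A = 6.306 × 10^-26 kg·m/s (from energy = 118 eV, via p = E/c).
p_B = 5.451 × 10^-27 kg·m/s (from energy = 10.20 eV, via p = E/c).
Ratio = 6.306 × 10^-26 / 5.451 × 10^-27 = 11.6.

11.6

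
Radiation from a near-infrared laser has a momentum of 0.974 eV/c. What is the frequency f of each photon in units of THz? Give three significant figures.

In SI units: p = 0.974 eV/c = 5.2053 × 10^-28 kg·m/s.
For a photon f = pc/h, so f = 2.355 × 10^14 Hz.
Converting to THz: f = 235.5 THz ≈ 236 THz.

236 THz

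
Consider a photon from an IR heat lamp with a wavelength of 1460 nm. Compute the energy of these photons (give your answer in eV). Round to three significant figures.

0.849 eV

First convert: λ = 1460 nm = 1.46e-6 m.
Since E = hc/λ for a photon, E = 1.361e-19 J.
Converting to eV: E = 0.8492 eV ≈ 0.849 eV.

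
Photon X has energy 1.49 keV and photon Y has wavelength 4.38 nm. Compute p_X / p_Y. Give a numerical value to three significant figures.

p_X = 7.963 × 10^-25 kg·m/s (from energy = 1.49 keV, via p = E/c).
p_Y = 1.513 × 10^-25 kg·m/s (from wavelength = 4.38 nm, via p = h/λ).
Ratio = 7.963 × 10^-25 / 1.513 × 10^-25 = 5.26.

5.26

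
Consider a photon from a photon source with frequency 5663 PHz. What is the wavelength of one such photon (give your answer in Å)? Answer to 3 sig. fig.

0.529 Å

Convert to SI: f = 5663 PHz = 5.663e18 Hz.
The photon relation is λ = c/f, giving λ = 5.294e-11 m.
Converting to Å: λ = 0.5294 Å ≈ 0.529 Å.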